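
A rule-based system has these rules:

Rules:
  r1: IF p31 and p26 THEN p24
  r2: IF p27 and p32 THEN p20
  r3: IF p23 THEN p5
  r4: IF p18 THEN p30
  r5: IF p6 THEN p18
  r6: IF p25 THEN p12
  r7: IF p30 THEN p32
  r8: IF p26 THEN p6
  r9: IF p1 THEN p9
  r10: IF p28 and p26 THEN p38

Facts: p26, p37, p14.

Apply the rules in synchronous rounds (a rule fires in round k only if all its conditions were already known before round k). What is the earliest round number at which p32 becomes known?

4

[1] r8 [IF p26 THEN p6]. ⇒ new: p6.
[2] r5 [IF p6 THEN p18]. ⇒ new: p18.
[3] r4 [IF p18 THEN p30]. ⇒ new: p30.
[4] r7 [IF p30 THEN p32]. ⇒ new: p32.
p32 first appears in round 4.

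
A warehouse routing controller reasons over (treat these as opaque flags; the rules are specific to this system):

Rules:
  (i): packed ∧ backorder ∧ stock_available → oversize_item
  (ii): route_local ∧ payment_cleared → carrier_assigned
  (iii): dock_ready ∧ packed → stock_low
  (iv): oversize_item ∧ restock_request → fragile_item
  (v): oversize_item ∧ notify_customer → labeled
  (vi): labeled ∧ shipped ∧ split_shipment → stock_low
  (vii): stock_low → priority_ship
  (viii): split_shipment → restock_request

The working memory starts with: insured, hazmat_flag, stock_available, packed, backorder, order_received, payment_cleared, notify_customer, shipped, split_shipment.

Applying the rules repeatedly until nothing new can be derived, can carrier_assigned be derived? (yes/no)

Round 1 fires (i), (viii), giving oversize_item, restock_request.
Round 2 fires (iv), (v), giving fragile_item, labeled.
Round 3 fires (vi), giving stock_low.
Round 4 fires (vii), giving priority_ship.
Fixed point reached. carrier_assigned is concluded only by (ii); (ii) needs route_local (never derived).

no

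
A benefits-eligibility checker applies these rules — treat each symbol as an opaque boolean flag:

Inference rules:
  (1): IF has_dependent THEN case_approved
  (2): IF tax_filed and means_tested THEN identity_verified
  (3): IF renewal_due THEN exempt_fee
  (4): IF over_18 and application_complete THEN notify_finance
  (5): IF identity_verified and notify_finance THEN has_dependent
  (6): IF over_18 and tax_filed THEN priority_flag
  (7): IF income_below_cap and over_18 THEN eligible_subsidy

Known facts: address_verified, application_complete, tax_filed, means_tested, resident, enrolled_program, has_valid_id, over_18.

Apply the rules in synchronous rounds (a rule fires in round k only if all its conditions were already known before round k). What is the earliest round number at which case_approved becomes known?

Round 1: (2) [IF tax_filed and means_tested THEN identity_verified]; (4) [IF over_18 and application_complete THEN notify_finance]; (6) [IF over_18 and tax_filed THEN priority_flag]. New: identity_verified, notify_finance, priority_flag.
Round 2: (5) [IF identity_verified and notify_finance THEN has_dependent]. New: has_dependent.
Round 3: (1) [IF has_dependent THEN case_approved]. New: case_approved.
case_approved first appears in round 3.

3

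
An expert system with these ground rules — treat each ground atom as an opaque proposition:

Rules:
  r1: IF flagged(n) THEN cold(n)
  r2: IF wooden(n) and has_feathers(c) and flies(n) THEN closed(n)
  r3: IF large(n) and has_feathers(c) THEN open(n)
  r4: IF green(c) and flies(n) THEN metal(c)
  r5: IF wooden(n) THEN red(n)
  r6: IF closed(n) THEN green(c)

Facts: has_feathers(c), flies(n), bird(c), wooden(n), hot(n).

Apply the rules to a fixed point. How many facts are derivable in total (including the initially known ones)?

9

Round 1 fires r2, r5, giving closed(n), red(n).
Round 2 fires r6, giving green(c).
Round 3 fires r4, giving metal(c).
Closure: {bird(c), closed(n), flies(n), green(c), has_feathers(c), hot(n), metal(c), red(n), wooden(n)} — 9 facts.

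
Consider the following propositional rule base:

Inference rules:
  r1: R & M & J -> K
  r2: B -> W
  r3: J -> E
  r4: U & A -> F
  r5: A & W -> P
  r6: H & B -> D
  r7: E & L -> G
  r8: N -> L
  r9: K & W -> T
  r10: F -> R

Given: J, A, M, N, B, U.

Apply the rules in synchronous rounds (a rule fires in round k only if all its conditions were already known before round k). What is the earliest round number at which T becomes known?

Round 1 — r2, r3, r4, r8, derive W, E, F, L.
Round 2 — r5, r7, r10, derive P, G, R.
Round 3 — r1, derive K.
Round 4 — r9, derive T.
T first appears in round 4.

4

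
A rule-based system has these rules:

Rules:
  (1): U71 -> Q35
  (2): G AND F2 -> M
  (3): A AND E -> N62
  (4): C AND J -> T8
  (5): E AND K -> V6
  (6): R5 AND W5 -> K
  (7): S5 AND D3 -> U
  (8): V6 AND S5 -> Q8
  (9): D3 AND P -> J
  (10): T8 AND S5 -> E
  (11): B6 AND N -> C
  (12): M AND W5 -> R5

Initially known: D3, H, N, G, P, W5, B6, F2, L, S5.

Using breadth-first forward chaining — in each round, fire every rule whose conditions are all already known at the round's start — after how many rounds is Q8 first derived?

5

Round 1 fires (2), (7), (9), (11), giving M, U, J, C.
Round 2 fires (4), (12), giving T8, R5.
Round 3 fires (6), (10), giving K, E.
Round 4 fires (5), giving V6.
Round 5 fires (8), giving Q8.
Q8 first appears in round 5.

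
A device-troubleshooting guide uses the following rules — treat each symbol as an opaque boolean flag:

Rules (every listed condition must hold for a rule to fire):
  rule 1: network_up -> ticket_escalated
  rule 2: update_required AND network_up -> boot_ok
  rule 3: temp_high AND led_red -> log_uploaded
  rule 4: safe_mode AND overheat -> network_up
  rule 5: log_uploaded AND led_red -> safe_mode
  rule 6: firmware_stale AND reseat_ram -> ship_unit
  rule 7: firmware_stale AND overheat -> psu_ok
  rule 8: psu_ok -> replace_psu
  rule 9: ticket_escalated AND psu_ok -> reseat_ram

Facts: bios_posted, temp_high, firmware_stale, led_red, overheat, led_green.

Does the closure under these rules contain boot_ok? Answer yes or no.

Round 1 fires rule 3, rule 7, giving log_uploaded, psu_ok.
Round 2 fires rule 5, rule 8, giving safe_mode, replace_psu.
Round 3 fires rule 4, giving network_up.
Round 4 fires rule 1, giving ticket_escalated.
Round 5 fires rule 9, giving reseat_ram.
Round 6 fires rule 6, giving ship_unit.
Fixed point reached. boot_ok is concluded only by rule 2; rule 2 needs update_required (never derived).

no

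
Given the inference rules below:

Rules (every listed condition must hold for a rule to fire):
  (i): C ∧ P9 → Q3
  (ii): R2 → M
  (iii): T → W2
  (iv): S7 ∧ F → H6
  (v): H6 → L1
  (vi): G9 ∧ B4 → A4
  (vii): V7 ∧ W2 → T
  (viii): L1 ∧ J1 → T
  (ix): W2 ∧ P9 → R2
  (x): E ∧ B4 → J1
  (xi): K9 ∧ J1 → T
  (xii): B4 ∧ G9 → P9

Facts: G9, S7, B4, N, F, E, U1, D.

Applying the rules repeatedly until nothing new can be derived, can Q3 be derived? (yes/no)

Round 1: (iv) [S7 ∧ F → H6]; (vi) [G9 ∧ B4 → A4]; (x) [E ∧ B4 → J1]; (xii) [B4 ∧ G9 → P9]. New: H6, A4, J1, P9.
Round 2: (v) [H6 → L1]. New: L1.
Round 3: (viii) [L1 ∧ J1 → T]. New: T.
Round 4: (iii) [T → W2]. New: W2.
Round 5: (ix) [W2 ∧ P9 → R2]. New: R2.
Round 6: (ii) [R2 → M]. New: M.
Fixed point reached. Q3 is concluded only by (i); (i) needs C (never derived).

no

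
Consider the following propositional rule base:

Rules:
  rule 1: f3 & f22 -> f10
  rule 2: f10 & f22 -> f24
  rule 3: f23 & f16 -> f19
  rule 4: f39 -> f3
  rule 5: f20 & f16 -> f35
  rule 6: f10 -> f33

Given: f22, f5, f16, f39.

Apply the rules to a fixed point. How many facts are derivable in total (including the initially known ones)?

8

Round 1 fires rule 4, giving f3.
Round 2 fires rule 1, giving f10.
Round 3 fires rule 2, rule 6, giving f24, f33.
Closure: {f10, f16, f22, f24, f3, f33, f39, f5} — 8 facts.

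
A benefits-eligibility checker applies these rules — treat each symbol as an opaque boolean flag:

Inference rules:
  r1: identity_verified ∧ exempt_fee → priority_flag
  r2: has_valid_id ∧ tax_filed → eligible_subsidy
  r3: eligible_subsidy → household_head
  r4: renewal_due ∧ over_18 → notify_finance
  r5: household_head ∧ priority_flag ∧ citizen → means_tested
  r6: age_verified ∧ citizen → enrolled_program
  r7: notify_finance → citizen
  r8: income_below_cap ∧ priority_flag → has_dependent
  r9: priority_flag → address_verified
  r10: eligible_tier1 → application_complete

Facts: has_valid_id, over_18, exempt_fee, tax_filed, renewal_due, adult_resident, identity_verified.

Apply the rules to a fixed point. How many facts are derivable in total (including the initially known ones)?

Round 1: r1 [identity_verified ∧ exempt_fee → priority_flag]; r2 [has_valid_id ∧ tax_filed → eligible_subsidy]; r4 [renewal_due ∧ over_18 → notify_finance]. Adds priority_flag, eligible_subsidy, notify_finance.
Round 2: r3 [eligible_subsidy → household_head]; r7 [notify_finance → citizen]; r9 [priority_flag → address_verified]. Adds household_head, citizen, address_verified.
Round 3: r5 [household_head ∧ priority_flag ∧ citizen → means_tested]. Adds means_tested.
Closure: {address_verified, adult_resident, citizen, eligible_subsidy, exempt_fee, has_valid_id, household_head, identity_verified, means_tested, notify_finance, over_18, priority_flag, renewal_due, tax_filed} — 14 facts.

14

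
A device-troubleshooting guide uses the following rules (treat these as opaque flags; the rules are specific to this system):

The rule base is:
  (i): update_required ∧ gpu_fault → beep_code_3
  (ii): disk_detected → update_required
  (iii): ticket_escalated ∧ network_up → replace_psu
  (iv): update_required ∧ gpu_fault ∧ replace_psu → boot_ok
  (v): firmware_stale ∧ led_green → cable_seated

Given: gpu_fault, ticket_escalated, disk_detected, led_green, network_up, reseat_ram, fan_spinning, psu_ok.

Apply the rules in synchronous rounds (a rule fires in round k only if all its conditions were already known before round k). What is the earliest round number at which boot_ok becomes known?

Round 1 fires (ii), (iii), giving update_required, replace_psu.
Round 2 fires (i), (iv), giving beep_code_3, boot_ok.
boot_ok first appears in round 2.

2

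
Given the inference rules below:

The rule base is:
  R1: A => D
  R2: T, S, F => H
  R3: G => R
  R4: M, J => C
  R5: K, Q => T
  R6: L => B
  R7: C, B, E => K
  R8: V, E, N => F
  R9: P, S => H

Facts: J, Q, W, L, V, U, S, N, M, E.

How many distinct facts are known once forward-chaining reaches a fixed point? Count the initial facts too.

16

Round 1 fires R4, R6, R8, giving C, B, F.
Round 2 fires R7, giving K.
Round 3 fires R5, giving T.
Round 4 fires R2, giving H.
Closure: {B, C, E, F, H, J, K, L, M, N, Q, S, T, U, V, W} — 16 facts.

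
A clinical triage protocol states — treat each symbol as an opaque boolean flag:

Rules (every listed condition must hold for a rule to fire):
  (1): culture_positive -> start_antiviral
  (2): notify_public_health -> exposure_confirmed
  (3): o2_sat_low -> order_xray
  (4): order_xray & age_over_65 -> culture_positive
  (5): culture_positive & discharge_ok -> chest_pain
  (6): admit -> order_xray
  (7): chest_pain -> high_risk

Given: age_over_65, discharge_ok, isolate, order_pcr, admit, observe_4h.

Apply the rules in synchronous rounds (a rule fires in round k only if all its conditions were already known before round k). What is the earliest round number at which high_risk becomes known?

4

Round 1 fires (6), giving order_xray.
Round 2 fires (4), giving culture_positive.
Round 3 fires (1), (5), giving start_antiviral, chest_pain.
Round 4 fires (7), giving high_risk.
high_risk first appears in round 4.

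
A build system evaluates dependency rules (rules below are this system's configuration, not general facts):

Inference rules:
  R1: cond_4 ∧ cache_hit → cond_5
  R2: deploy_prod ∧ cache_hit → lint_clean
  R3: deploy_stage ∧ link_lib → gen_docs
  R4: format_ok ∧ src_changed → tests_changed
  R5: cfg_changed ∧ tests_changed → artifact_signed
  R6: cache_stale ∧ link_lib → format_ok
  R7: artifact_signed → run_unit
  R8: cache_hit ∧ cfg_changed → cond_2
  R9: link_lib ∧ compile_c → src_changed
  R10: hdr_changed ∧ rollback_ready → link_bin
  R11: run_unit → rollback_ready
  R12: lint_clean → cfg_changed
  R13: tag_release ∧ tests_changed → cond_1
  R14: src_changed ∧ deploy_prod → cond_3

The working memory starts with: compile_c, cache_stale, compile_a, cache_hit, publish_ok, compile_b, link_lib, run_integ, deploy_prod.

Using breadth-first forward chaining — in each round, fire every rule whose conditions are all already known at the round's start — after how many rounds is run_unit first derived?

Round 1: R2 [deploy_prod ∧ cache_hit → lint_clean]; R6 [cache_stale ∧ link_lib → format_ok]; R9 [link_lib ∧ compile_c → src_changed]. New: lint_clean, format_ok, src_changed.
Round 2: R4 [format_ok ∧ src_changed → tests_changed]; R12 [lint_clean → cfg_changed]; R14 [src_changed ∧ deploy_prod → cond_3]. New: tests_changed, cfg_changed, cond_3.
Round 3: R5 [cfg_changed ∧ tests_changed → artifact_signed]; R8 [cache_hit ∧ cfg_changed → cond_2]. New: artifact_signed, cond_2.
Round 4: R7 [artifact_signed → run_unit]. New: run_unit.
run_unit first appears in round 4.

4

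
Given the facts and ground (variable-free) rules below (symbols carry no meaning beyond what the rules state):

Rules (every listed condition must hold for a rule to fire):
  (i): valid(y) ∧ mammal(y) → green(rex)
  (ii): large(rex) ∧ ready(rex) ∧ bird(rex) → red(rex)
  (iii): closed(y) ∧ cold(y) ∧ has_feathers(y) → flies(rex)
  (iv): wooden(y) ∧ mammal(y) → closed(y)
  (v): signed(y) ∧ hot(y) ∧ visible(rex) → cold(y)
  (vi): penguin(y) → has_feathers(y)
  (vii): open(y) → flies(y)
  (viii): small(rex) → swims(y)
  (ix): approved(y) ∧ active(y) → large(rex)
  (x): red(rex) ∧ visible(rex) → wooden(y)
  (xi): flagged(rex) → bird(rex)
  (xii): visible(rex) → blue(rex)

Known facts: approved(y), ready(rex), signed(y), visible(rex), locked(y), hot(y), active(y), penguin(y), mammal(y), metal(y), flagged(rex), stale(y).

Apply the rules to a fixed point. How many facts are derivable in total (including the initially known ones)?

21

Round 1: (v) [signed(y) ∧ hot(y) ∧ visible(rex) → cold(y)]; (vi) [penguin(y) → has_feathers(y)]; (ix) [approved(y) ∧ active(y) → large(rex)]; (xi) [flagged(rex) → bird(rex)]; (xii) [visible(rex) → blue(rex)]. New: cold(y), has_feathers(y), large(rex), bird(rex), blue(rex).
Round 2: (ii) [large(rex) ∧ ready(rex) ∧ bird(rex) → red(rex)]. New: red(rex).
Round 3: (x) [red(rex) ∧ visible(rex) → wooden(y)]. New: wooden(y).
Round 4: (iv) [wooden(y) ∧ mammal(y) → closed(y)]. New: closed(y).
Round 5: (iii) [closed(y) ∧ cold(y) ∧ has_feathers(y) → flies(rex)]. New: flies(rex).
Closure: {active(y), approved(y), bird(rex), blue(rex), closed(y), cold(y), flagged(rex), flies(rex), has_feathers(y), hot(y), large(rex), locked(y), mammal(y), metal(y), penguin(y), ready(rex), red(rex), signed(y), stale(y), visible(rex), wooden(y)} — 21 facts.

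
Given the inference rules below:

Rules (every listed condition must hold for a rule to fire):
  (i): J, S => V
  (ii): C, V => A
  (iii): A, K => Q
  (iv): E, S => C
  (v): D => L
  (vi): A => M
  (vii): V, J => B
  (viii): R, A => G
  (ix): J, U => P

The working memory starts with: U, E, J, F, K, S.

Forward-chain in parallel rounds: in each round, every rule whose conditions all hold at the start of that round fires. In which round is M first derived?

3

Round 1 — (i), (iv), (ix), derive V, C, P.
Round 2 — (ii), (vii), derive A, B.
Round 3 — (iii), (vi), derive Q, M.
M first appears in round 3.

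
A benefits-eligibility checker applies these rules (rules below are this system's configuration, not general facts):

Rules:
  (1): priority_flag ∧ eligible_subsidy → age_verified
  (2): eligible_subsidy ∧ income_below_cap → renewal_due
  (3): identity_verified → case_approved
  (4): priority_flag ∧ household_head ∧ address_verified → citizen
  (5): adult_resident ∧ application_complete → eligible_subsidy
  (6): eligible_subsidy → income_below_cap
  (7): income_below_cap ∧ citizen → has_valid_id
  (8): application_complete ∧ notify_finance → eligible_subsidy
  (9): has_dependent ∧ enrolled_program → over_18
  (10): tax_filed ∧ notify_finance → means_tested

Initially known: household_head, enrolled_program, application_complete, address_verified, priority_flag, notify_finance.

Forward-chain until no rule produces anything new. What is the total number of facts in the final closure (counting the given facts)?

Round 1: (4) [priority_flag ∧ household_head ∧ address_verified → citizen]; (8) [application_complete ∧ notify_finance → eligible_subsidy]. New: citizen, eligible_subsidy.
Round 2: (1) [priority_flag ∧ eligible_subsidy → age_verified]; (6) [eligible_subsidy → income_below_cap]. New: age_verified, income_below_cap.
Round 3: (2) [eligible_subsidy ∧ income_below_cap → renewal_due]; (7) [income_below_cap ∧ citizen → has_valid_id]. New: renewal_due, has_valid_id.
Closure: {address_verified, age_verified, application_complete, citizen, eligible_subsidy, enrolled_program, has_valid_id, household_head, income_below_cap, notify_finance, priority_flag, renewal_due} — 12 facts.

12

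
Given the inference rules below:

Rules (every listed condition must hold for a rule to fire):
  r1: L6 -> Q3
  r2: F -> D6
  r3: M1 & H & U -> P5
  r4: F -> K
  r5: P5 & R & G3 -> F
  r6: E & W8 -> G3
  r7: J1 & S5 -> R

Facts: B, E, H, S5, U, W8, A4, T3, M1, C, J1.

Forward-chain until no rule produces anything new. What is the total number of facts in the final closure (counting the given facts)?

Round 1 fires r3, r6, r7, giving P5, G3, R.
Round 2 fires r5, giving F.
Round 3 fires r2, r4, giving D6, K.
Closure: {A4, B, C, D6, E, F, G3, H, J1, K, M1, P5, R, S5, T3, U, W8} — 17 facts.

17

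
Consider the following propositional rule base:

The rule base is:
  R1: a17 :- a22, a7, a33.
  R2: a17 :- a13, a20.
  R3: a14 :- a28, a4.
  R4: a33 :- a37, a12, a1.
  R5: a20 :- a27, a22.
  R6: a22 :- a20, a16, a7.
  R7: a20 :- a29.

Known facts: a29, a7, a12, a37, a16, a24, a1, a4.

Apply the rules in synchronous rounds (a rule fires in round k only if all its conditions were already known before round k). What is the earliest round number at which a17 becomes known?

Round 1 — R4, R7, derive a33, a20.
Round 2 — R6, derive a22.
Round 3 — R1, derive a17.
a17 first appears in round 3.

3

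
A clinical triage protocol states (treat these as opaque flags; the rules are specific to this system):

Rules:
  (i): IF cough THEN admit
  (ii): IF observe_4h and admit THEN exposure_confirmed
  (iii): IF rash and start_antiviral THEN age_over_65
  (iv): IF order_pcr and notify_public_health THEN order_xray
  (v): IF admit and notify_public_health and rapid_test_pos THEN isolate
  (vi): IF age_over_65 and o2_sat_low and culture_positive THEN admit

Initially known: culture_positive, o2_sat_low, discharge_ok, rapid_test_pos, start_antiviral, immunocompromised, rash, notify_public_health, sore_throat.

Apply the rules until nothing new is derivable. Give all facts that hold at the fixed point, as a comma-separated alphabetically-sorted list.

admit, age_over_65, culture_positive, discharge_ok, immunocompromised, isolate, notify_public_health, o2_sat_low, rapid_test_pos, rash, sore_throat, start_antiviral

Round 1: (iii) [IF rash and start_antiviral THEN age_over_65]. Adds age_over_65.
Round 2: (vi) [IF age_over_65 and o2_sat_low and culture_positive THEN admit]. Adds admit.
Round 3: (v) [IF admit and notify_public_health and rapid_test_pos THEN isolate]. Adds isolate.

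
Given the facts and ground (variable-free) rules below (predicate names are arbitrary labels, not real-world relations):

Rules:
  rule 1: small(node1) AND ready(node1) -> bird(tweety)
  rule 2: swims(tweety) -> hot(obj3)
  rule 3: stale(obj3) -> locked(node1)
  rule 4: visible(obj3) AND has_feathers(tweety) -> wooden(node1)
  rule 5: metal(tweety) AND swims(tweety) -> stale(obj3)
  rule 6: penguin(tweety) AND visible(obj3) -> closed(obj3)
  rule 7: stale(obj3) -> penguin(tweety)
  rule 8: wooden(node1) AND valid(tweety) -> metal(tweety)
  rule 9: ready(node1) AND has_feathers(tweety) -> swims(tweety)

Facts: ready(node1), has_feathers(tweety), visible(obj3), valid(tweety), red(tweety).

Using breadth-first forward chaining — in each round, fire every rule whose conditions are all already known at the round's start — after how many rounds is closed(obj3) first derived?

Round 1: rule 4 [visible(obj3) AND has_feathers(tweety) -> wooden(node1)]; rule 9 [ready(node1) AND has_feathers(tweety) -> swims(tweety)]. New: wooden(node1), swims(tweety).
Round 2: rule 2 [swims(tweety) -> hot(obj3)]; rule 8 [wooden(node1) AND valid(tweety) -> metal(tweety)]. New: hot(obj3), metal(tweety).
Round 3: rule 5 [metal(tweety) AND swims(tweety) -> stale(obj3)]. New: stale(obj3).
Round 4: rule 3 [stale(obj3) -> locked(node1)]; rule 7 [stale(obj3) -> penguin(tweety)]. New: locked(node1), penguin(tweety).
Round 5: rule 6 [penguin(tweety) AND visible(obj3) -> closed(obj3)]. New: closed(obj3).
closed(obj3) first appears in round 5.

5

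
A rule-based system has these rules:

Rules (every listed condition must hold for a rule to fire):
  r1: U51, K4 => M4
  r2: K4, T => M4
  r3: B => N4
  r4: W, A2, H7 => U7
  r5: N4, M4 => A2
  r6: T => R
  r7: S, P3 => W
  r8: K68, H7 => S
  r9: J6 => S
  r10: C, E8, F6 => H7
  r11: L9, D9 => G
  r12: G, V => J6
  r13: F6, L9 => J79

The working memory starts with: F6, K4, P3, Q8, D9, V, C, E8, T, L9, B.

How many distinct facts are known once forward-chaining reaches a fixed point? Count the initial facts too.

22

Round 1 fires r2, r3, r6, r10, r11, r13, giving M4, N4, R, H7, G, J79.
Round 2 fires r5, r12, giving A2, J6.
Round 3 fires r9, giving S.
Round 4 fires r7, giving W.
Round 5 fires r4, giving U7.
Closure: {A2, B, C, D9, E8, F6, G, H7, J6, J79, K4, L9, M4, N4, P3, Q8, R, S, T, U7, V, W} — 22 facts.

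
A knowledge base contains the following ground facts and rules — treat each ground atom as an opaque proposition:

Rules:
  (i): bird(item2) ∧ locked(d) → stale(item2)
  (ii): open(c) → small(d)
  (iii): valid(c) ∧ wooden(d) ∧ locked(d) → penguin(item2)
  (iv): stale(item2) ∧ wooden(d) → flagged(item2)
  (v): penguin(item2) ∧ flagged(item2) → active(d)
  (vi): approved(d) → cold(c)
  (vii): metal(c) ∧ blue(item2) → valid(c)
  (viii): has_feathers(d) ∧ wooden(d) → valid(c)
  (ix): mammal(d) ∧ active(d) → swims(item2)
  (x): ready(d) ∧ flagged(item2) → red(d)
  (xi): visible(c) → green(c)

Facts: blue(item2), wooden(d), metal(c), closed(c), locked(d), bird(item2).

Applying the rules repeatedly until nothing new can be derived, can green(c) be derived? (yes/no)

no

Round 1: (i) [bird(item2) ∧ locked(d) → stale(item2)]; (vii) [metal(c) ∧ blue(item2) → valid(c)]. New: stale(item2), valid(c).
Round 2: (iii) [valid(c) ∧ wooden(d) ∧ locked(d) → penguin(item2)]; (iv) [stale(item2) ∧ wooden(d) → flagged(item2)]. New: penguin(item2), flagged(item2).
Round 3: (v) [penguin(item2) ∧ flagged(item2) → active(d)]. New: active(d).
Fixed point reached. green(c) is concluded only by (xi); (xi) needs visible(c) (never derived).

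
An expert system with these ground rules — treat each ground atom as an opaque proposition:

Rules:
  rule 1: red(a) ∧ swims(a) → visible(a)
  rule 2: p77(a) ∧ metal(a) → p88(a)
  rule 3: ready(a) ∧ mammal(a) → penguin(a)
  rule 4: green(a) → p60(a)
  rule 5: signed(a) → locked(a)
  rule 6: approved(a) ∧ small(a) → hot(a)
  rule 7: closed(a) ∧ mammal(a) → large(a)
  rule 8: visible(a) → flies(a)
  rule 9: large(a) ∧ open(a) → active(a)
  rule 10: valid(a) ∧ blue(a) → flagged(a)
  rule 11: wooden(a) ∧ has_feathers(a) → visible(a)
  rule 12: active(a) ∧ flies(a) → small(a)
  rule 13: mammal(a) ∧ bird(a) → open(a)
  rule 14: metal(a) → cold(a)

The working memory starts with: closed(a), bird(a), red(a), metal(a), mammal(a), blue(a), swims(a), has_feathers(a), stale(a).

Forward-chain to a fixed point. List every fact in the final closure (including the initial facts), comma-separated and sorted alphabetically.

[1] rule 1 [red(a) ∧ swims(a) → visible(a)]; rule 7 [closed(a) ∧ mammal(a) → large(a)]; rule 13 [mammal(a) ∧ bird(a) → open(a)]; rule 14 [metal(a) → cold(a)]. ⇒ new: visible(a), large(a), open(a), cold(a).
[2] rule 8 [visible(a) → flies(a)]; rule 9 [large(a) ∧ open(a) → active(a)]. ⇒ new: flies(a), active(a).
[3] rule 12 [active(a) ∧ flies(a) → small(a)]. ⇒ new: small(a).

active(a), bird(a), blue(a), closed(a), cold(a), flies(a), has_feathers(a), large(a), mammal(a), metal(a), open(a), red(a), small(a), stale(a), swims(a), visible(a)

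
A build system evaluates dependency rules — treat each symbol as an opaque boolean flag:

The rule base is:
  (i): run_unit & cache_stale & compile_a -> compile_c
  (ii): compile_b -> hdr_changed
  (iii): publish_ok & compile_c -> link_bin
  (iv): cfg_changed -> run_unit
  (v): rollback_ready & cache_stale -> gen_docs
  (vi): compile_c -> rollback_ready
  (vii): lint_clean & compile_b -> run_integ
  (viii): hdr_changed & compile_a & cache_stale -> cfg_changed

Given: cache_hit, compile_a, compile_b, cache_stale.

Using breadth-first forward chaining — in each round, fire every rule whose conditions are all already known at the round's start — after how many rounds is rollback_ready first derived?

Round 1 — (ii), derive hdr_changed.
Round 2 — (viii), derive cfg_changed.
Round 3 — (iv), derive run_unit.
Round 4 — (i), derive compile_c.
Round 5 — (vi), derive rollback_ready.
rollback_ready first appears in round 5.

5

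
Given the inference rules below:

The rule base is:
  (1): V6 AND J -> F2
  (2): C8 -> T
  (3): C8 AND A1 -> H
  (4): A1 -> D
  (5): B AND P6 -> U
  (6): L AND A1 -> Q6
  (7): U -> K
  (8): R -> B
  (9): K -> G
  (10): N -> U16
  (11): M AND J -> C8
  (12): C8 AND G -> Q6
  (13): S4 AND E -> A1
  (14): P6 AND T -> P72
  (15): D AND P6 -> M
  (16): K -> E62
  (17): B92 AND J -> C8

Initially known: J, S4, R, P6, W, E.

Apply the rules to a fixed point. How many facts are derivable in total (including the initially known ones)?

Round 1 — (8), (13), derive B, A1.
Round 2 — (4), (5), derive D, U.
Round 3 — (7), (15), derive K, M.
Round 4 — (9), (11), (16), derive G, C8, E62.
Round 5 — (2), (3), (12), derive T, H, Q6.
Round 6 — (14), derive P72.
Closure: {A1, B, C8, D, E, E62, G, H, J, K, M, P6, P72, Q6, R, S4, T, U, W} — 19 facts.

19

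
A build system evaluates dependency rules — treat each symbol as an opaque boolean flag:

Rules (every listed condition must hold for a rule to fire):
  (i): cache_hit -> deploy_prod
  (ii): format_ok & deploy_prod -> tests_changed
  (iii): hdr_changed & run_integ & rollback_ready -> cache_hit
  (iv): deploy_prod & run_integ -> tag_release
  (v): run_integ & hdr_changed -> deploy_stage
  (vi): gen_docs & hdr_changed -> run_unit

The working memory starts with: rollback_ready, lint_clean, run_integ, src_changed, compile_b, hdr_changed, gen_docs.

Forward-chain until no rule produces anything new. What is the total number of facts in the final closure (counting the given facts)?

Round 1 — (iii), (v), (vi), derive cache_hit, deploy_stage, run_unit.
Round 2 — (i), derive deploy_prod.
Round 3 — (iv), derive tag_release.
Closure: {cache_hit, compile_b, deploy_prod, deploy_stage, gen_docs, hdr_changed, lint_clean, rollback_ready, run_integ, run_unit, src_changed, tag_release} — 12 facts.

12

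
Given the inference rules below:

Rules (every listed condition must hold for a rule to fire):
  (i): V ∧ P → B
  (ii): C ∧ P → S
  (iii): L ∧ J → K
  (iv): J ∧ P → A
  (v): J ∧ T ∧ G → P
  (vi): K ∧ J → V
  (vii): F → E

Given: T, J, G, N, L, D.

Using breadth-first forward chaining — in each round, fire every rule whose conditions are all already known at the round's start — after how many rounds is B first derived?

3

Round 1 fires (iii), (v), giving K, P.
Round 2 fires (iv), (vi), giving A, V.
Round 3 fires (i), giving B.
B first appears in round 3.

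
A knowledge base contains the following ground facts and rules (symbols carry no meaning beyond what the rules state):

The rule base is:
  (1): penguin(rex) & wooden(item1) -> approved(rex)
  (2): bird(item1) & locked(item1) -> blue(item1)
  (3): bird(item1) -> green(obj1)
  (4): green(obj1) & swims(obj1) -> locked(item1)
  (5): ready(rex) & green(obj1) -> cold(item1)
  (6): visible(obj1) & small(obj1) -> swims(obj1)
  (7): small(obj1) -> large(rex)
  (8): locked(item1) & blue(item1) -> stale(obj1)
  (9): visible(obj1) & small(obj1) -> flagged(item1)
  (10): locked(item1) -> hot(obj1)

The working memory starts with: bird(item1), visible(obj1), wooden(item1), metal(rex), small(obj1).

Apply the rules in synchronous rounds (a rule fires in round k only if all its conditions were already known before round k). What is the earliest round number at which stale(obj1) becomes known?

Round 1: (3) [bird(item1) -> green(obj1)]; (6) [visible(obj1) & small(obj1) -> swims(obj1)]; (7) [small(obj1) -> large(rex)]; (9) [visible(obj1) & small(obj1) -> flagged(item1)]. New: green(obj1), swims(obj1), large(rex), flagged(item1).
Round 2: (4) [green(obj1) & swims(obj1) -> locked(item1)]. New: locked(item1).
Round 3: (2) [bird(item1) & locked(item1) -> blue(item1)]; (10) [locked(item1) -> hot(obj1)]. New: blue(item1), hot(obj1).
Round 4: (8) [locked(item1) & blue(item1) -> stale(obj1)]. New: stale(obj1).
stale(obj1) first appears in round 4.

4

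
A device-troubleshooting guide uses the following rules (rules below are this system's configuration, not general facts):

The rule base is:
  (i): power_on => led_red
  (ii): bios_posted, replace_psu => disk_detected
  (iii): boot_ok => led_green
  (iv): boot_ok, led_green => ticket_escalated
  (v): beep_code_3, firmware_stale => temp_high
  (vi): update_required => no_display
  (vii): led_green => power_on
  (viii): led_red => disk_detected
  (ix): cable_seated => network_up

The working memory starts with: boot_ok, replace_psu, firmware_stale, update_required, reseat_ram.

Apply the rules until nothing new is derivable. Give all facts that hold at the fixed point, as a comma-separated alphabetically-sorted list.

Round 1: (iii) [boot_ok => led_green]; (vi) [update_required => no_display]. Adds led_green, no_display.
Round 2: (iv) [boot_ok, led_green => ticket_escalated]; (vii) [led_green => power_on]. Adds ticket_escalated, power_on.
Round 3: (i) [power_on => led_red]. Adds led_red.
Round 4: (viii) [led_red => disk_detected]. Adds disk_detected.

boot_ok, disk_detected, firmware_stale, led_green, led_red, no_display, power_on, replace_psu, reseat_ram, ticket_escalated, update_required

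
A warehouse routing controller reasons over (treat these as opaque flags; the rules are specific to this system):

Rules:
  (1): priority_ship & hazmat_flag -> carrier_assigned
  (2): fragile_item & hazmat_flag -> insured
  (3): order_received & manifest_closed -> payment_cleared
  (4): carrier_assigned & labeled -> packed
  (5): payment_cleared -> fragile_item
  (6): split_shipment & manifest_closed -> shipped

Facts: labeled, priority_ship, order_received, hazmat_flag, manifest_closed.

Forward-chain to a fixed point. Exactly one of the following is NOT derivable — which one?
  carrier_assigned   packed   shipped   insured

shipped

Round 1 — (1), (3), derive carrier_assigned, payment_cleared.
Round 2 — (4), (5), derive packed, fragile_item.
Round 3 — (2), derive insured.
Derived: packed (round 2), carrier_assigned (round 1), insured (round 3). shipped never appears in any round.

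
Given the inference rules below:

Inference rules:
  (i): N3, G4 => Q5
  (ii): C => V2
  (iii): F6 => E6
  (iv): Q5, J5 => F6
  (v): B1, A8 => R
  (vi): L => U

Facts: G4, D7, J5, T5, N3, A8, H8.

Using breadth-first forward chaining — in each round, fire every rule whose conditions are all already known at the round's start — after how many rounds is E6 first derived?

3

Round 1: (i) [N3, G4 => Q5]. New: Q5.
Round 2: (iv) [Q5, J5 => F6]. New: F6.
Round 3: (iii) [F6 => E6]. New: E6.
E6 first appears in round 3.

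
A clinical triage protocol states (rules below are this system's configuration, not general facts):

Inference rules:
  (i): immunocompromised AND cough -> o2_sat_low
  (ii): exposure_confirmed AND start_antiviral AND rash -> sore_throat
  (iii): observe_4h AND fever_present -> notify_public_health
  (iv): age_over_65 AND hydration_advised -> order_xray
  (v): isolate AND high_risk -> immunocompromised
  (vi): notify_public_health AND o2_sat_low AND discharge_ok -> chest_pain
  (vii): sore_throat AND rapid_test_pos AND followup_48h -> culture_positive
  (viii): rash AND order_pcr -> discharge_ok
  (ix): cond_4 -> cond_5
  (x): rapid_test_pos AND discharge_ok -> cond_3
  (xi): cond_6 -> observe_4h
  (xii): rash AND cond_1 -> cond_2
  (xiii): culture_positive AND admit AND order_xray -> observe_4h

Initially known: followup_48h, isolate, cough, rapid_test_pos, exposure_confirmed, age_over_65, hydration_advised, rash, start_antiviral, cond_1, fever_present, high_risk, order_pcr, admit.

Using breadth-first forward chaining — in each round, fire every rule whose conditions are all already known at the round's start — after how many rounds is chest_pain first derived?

5

Round 1: (ii) [exposure_confirmed AND start_antiviral AND rash -> sore_throat]; (iv) [age_over_65 AND hydration_advised -> order_xray]; (v) [isolate AND high_risk -> immunocompromised]; (viii) [rash AND order_pcr -> discharge_ok]; (xii) [rash AND cond_1 -> cond_2]. Adds sore_throat, order_xray, immunocompromised, discharge_ok, cond_2.
Round 2: (i) [immunocompromised AND cough -> o2_sat_low]; (vii) [sore_throat AND rapid_test_pos AND followup_48h -> culture_positive]; (x) [rapid_test_pos AND discharge_ok -> cond_3]. Adds o2_sat_low, culture_positive, cond_3.
Round 3: (xiii) [culture_positive AND admit AND order_xray -> observe_4h]. Adds observe_4h.
Round 4: (iii) [observe_4h AND fever_present -> notify_public_health]. Adds notify_public_health.
Round 5: (vi) [notify_public_health AND o2_sat_low AND discharge_ok -> chest_pain]. Adds chest_pain.
chest_pain first appears in round 5.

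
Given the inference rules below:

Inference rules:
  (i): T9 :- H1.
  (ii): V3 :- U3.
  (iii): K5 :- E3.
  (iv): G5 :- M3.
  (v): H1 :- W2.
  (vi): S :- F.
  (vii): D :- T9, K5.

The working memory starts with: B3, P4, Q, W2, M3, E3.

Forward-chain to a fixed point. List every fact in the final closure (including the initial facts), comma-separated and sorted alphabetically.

[1] (iii) [K5 :- E3.]; (iv) [G5 :- M3.]; (v) [H1 :- W2.]. ⇒ new: K5, G5, H1.
[2] (i) [T9 :- H1.]. ⇒ new: T9.
[3] (vii) [D :- T9, K5.]. ⇒ new: D.

B3, D, E3, G5, H1, K5, M3, P4, Q, T9, W2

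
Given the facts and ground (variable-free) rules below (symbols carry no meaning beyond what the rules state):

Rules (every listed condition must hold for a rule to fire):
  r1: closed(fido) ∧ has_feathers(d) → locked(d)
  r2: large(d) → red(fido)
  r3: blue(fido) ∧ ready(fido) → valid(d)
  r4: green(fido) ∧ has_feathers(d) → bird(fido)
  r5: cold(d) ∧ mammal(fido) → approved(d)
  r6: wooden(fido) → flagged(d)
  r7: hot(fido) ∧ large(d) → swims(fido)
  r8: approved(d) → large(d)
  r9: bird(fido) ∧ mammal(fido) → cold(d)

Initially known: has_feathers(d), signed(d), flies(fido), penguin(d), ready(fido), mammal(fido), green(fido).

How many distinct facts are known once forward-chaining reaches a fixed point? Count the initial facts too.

12

Round 1: r4 [green(fido) ∧ has_feathers(d) → bird(fido)]. New: bird(fido).
Round 2: r9 [bird(fido) ∧ mammal(fido) → cold(d)]. New: cold(d).
Round 3: r5 [cold(d) ∧ mammal(fido) → approved(d)]. New: approved(d).
Round 4: r8 [approved(d) → large(d)]. New: large(d).
Round 5: r2 [large(d) → red(fido)]. New: red(fido).
Closure: {approved(d), bird(fido), cold(d), flies(fido), green(fido), has_feathers(d), large(d), mammal(fido), penguin(d), ready(fido), red(fido), signed(d)} — 12 facts.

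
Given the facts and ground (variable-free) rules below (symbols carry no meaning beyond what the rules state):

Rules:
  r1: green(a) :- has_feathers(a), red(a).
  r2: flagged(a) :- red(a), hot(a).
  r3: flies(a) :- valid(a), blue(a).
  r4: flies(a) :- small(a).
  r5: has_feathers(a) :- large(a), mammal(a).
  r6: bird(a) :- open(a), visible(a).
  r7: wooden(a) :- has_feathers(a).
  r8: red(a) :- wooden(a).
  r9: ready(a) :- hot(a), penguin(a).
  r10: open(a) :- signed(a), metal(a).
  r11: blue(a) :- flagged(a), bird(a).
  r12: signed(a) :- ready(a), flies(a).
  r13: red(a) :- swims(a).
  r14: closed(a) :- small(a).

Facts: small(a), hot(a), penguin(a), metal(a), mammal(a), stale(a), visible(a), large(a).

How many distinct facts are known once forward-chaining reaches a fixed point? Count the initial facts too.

20

[1] r4 [flies(a) :- small(a).]; r5 [has_feathers(a) :- large(a), mammal(a).]; r9 [ready(a) :- hot(a), penguin(a).]; r14 [closed(a) :- small(a).]. ⇒ new: flies(a), has_feathers(a), ready(a), closed(a).
[2] r7 [wooden(a) :- has_feathers(a).]; r12 [signed(a) :- ready(a), flies(a).]. ⇒ new: wooden(a), signed(a).
[3] r8 [red(a) :- wooden(a).]; r10 [open(a) :- signed(a), metal(a).]. ⇒ new: red(a), open(a).
[4] r1 [green(a) :- has_feathers(a), red(a).]; r2 [flagged(a) :- red(a), hot(a).]; r6 [bird(a) :- open(a), visible(a).]. ⇒ new: green(a), flagged(a), bird(a).
[5] r11 [blue(a) :- flagged(a), bird(a).]. ⇒ new: blue(a).
Closure: {bird(a), blue(a), closed(a), flagged(a), flies(a), green(a), has_feathers(a), hot(a), large(a), mammal(a), metal(a), open(a), penguin(a), ready(a), red(a), signed(a), small(a), stale(a), visible(a), wooden(a)} — 20 facts.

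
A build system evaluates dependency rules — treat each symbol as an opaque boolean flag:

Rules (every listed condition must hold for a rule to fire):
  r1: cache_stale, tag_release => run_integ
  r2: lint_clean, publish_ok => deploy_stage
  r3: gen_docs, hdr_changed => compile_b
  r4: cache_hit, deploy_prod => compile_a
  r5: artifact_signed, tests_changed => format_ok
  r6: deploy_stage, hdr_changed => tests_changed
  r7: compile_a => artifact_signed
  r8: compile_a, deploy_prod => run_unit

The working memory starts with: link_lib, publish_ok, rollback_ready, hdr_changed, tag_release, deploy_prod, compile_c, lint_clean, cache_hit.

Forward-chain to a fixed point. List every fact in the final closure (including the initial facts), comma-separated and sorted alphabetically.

[1] r2 [lint_clean, publish_ok => deploy_stage]; r4 [cache_hit, deploy_prod => compile_a]. ⇒ new: deploy_stage, compile_a.
[2] r6 [deploy_stage, hdr_changed => tests_changed]; r7 [compile_a => artifact_signed]; r8 [compile_a, deploy_prod => run_unit]. ⇒ new: tests_changed, artifact_signed, run_unit.
[3] r5 [artifact_signed, tests_changed => format_ok]. ⇒ new: format_ok.

artifact_signed, cache_hit, compile_a, compile_c, deploy_prod, deploy_stage, format_ok, hdr_changed, link_lib, lint_clean, publish_ok, rollback_ready, run_unit, tag_release, tests_changed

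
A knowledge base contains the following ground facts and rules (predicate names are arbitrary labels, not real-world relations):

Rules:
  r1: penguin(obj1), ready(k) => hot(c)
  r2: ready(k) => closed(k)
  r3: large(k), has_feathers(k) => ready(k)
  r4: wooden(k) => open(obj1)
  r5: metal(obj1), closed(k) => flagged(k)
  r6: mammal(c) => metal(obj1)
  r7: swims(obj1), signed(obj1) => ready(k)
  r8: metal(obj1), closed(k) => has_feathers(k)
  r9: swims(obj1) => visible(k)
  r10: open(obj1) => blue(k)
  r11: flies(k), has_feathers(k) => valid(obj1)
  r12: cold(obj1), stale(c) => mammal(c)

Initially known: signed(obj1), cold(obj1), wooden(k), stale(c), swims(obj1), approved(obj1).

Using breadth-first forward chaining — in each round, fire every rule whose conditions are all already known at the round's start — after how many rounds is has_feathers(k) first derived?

3

Round 1: r4 [wooden(k) => open(obj1)]; r7 [swims(obj1), signed(obj1) => ready(k)]; r9 [swims(obj1) => visible(k)]; r12 [cold(obj1), stale(c) => mammal(c)]. Adds open(obj1), ready(k), visible(k), mammal(c).
Round 2: r2 [ready(k) => closed(k)]; r6 [mammal(c) => metal(obj1)]; r10 [open(obj1) => blue(k)]. Adds closed(k), metal(obj1), blue(k).
Round 3: r5 [metal(obj1), closed(k) => flagged(k)]; r8 [metal(obj1), closed(k) => has_feathers(k)]. Adds flagged(k), has_feathers(k).
has_feathers(k) first appears in round 3.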